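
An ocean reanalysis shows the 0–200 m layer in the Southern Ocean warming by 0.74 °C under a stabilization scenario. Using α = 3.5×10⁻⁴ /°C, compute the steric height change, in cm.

Δh = αΔT·H = 3.5×10⁻⁴ × 0.74 × 200 = 0.05180 m

Δh = 5.18 cm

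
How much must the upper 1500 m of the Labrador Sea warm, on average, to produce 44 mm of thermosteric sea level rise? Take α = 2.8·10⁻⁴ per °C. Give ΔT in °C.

ΔT = Δh/(αH) = 0.044 / (2.8×10⁻⁴ × 1500) ≈ 0.1048 °C

0.105 °C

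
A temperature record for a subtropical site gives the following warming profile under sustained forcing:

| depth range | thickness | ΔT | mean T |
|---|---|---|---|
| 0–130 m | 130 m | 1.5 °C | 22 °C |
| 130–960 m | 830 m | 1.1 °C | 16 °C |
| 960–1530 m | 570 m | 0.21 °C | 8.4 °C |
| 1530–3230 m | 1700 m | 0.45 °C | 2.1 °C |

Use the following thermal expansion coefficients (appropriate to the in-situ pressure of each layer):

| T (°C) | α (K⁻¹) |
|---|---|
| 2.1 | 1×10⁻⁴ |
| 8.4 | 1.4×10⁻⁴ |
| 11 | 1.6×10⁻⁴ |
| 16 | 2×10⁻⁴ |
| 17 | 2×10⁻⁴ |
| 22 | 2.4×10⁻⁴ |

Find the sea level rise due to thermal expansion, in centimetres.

about 32.3 cm

Layer 1 at 22 °C → α = 2.4×10⁻⁴ K⁻¹
Layer 2 at 16 °C → α = 2×10⁻⁴ K⁻¹
Layer 3 at 8.4 °C → α = 1.4×10⁻⁴ K⁻¹
Layer 4 at 2.1 °C → α = 1×10⁻⁴ K⁻¹
Layer 1: 2.4×10⁻⁴ × 1.5 × 130 = 0.04680 m
Layer 2: 830 × 1.1 × 2×10⁻⁴ = 0.18260 m
960–1530 m: 1.4×10⁻⁴ × 570 × 0.21 = 0.016758 m
1530–3230 m: 1×10⁻⁴ × 1700 × 0.45 = 0.07650 m
Δh = 0.04680 + 0.18260 + 0.016758 + 0.07650 = 0.322658 m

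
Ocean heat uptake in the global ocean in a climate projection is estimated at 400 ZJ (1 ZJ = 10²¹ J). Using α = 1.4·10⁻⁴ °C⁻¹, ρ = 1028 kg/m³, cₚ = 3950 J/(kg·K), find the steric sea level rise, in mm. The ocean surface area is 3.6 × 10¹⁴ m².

38 mm of thermosteric rise

Per unit area: Q = 400×10²¹ / (3.6×10¹⁴) ≈ 1.111×10⁹ J/m²
Δh = αQ/(ρcₚ) = 1.4×10⁻⁴ × 1.111×10⁹ / (1028 × 3950) ≈ 0.038305 m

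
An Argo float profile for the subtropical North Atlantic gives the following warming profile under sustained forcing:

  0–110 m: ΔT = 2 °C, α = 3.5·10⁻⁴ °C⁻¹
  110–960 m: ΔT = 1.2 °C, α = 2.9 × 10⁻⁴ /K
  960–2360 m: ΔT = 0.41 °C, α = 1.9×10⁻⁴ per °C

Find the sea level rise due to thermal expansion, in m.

0.48 m

0–110 m: 2 × 110 × 3.5×10⁻⁴ = 0.07700 m
110–960 m: 850 × 1.2 × 2.9×10⁻⁴ = 0.29580 m
1.9×10⁻⁴ × 0.41 × 1400 = 0.10906 m
Δh = 0.07700 + 0.29580 + 0.10906 = 0.48186 m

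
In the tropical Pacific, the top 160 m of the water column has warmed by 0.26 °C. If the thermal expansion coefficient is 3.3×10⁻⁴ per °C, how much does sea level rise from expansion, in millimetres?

Δh = 14 mm

Δh = αΔT·H = 3.3×10⁻⁴ × 0.26 × 160 = 0.013728 m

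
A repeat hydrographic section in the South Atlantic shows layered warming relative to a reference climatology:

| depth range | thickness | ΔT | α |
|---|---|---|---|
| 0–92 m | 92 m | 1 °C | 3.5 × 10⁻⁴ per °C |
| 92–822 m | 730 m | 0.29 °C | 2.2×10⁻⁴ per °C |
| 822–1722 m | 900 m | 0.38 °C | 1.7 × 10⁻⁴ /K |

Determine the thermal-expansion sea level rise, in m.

Layer 1: 92 × 1 × 3.5×10⁻⁴ = 0.03220 m
Layer 2: 2.2×10⁻⁴ × 730 × 0.29 = 0.046574 m
Layer 3: 1.7×10⁻⁴ × 900 × 0.38 = 0.05814 m
Δh = 0.03220 + 0.046574 + 0.05814 = 0.136914 m ≈ 0.137 m

0.137 m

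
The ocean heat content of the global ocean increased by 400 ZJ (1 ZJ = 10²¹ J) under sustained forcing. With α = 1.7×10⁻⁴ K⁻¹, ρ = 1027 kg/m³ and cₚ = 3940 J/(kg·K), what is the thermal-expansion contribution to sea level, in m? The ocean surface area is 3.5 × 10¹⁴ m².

0.0480 m of thermosteric rise

Per unit area: Q = 400×10²¹ / (3.5×10¹⁴) ≈ 1.143×10⁹ J/m²
Δh = αQ/(ρcₚ) = 1.7×10⁻⁴ × 1.143×10⁹ / (1027 × 3940) ≈ 0.048021 m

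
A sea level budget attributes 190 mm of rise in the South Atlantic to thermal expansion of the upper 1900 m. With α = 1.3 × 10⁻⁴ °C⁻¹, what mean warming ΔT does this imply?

ΔT = Δh/(αH) = 0.19 / (1.3×10⁻⁴ × 1900) ≈ 0.7692 °C

about 0.769 °C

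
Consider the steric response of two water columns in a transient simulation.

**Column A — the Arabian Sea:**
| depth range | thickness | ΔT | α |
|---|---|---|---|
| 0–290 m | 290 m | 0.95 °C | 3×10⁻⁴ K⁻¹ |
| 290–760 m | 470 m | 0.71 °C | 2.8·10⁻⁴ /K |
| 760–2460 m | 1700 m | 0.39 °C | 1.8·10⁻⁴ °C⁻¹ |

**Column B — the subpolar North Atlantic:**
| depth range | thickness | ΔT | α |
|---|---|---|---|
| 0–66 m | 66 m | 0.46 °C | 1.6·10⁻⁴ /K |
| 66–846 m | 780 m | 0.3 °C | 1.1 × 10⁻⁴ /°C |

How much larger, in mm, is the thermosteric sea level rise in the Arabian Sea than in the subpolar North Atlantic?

260 mm larger

A 0–290 m: 0.95 × 290 × 3×10⁻⁴ = 0.08265 m
A 290–760 m: 470 × 0.71 × 2.8×10⁻⁴ = 0.093436 m
A 1.8×10⁻⁴ × 1700 × 0.39 = 0.11934 m
A total: 0.295426 m
B 66 × 0.46 × 1.6×10⁻⁴ = 0.0048576 m
B 780 × 1.1×10⁻⁴ × 0.3 = 0.02574 m
B total: 0.0305976 m
Difference: 0.295426 − 0.0305976 = 0.2648284 m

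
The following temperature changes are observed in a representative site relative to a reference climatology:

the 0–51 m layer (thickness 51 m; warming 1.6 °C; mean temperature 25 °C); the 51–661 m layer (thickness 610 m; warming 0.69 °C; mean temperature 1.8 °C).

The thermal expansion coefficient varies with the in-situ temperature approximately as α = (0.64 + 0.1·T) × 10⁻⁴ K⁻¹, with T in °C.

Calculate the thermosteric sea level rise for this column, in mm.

Layer 1: α = (0.64 + 0.1×25)×10⁻⁴ = 3.14×10⁻⁴ K⁻¹
Layer 2: α = (0.64 + 0.1×1.8)×10⁻⁴ = 0.82×10⁻⁴ K⁻¹
Layer 1: 3.14×10⁻⁴ × 1.6 × 51 = 0.0256224 m
Layer 2: 0.69 × 610 × 0.82×10⁻⁴ = 0.0345138 m
Δh = 0.0256224 + 0.0345138 = 0.0601362 m ≈ 60.1 mm

60.1 mm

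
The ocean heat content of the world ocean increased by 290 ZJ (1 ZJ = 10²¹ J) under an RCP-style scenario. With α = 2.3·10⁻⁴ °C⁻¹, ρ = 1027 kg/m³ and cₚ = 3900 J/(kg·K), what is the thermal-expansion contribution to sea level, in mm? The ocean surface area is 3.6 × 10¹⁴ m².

46.3 mm of thermosteric rise

Per unit area: Q = 290×10²¹ / (3.6×10¹⁴) ≈ 8.056×10⁸ J/m²
Δh = αQ/(ρcₚ) = 2.3×10⁻⁴ × 8.056×10⁸ / (1027 × 3900) ≈ 0.046261 m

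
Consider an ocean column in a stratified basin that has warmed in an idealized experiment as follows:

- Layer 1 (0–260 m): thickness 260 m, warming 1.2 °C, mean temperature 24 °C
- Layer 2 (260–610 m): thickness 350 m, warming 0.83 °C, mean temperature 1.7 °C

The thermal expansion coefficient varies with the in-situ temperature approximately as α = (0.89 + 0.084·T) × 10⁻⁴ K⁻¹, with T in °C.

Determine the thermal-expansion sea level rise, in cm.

12 cm

Layer 1: α = (0.89 + 0.084×24)×10⁻⁴ = 2.906×10⁻⁴ K⁻¹
Layer 2: α = (0.89 + 0.084×1.7)×10⁻⁴ = 1.0328×10⁻⁴ K⁻¹
1.2 × 260 × 2.906×10⁻⁴ = 0.0906672 m
Layer 2: 350 × 1.0328×10⁻⁴ × 0.83 = 0.03000284 m
Δh = 0.0906672 + 0.03000284 = 0.12067004 m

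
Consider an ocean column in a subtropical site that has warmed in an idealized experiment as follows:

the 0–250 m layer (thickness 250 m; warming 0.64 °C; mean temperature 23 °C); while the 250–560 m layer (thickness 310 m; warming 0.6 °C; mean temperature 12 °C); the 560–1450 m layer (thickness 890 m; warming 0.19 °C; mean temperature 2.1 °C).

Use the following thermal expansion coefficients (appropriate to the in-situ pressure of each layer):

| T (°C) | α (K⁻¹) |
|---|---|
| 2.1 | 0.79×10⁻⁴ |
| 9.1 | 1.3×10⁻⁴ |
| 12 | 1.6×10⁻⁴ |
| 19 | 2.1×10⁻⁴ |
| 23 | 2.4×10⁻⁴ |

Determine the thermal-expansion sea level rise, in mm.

Layer 1 at 23 °C → α = 2.4×10⁻⁴ K⁻¹
Layer 2 at 12 °C → α = 1.6×10⁻⁴ K⁻¹
Layer 3 at 2.1 °C → α = 0.79×10⁻⁴ K⁻¹
Layer 1: 2.4×10⁻⁴ × 0.64 × 250 = 0.03840 m
Layer 2: 0.6 × 310 × 1.6×10⁻⁴ = 0.02976 m
Layer 3: 890 × 0.79×10⁻⁴ × 0.19 = 0.0133589 m
Δh = 0.03840 + 0.02976 + 0.0133589 = 0.0815189 m

Δh ≈ 81.5 mm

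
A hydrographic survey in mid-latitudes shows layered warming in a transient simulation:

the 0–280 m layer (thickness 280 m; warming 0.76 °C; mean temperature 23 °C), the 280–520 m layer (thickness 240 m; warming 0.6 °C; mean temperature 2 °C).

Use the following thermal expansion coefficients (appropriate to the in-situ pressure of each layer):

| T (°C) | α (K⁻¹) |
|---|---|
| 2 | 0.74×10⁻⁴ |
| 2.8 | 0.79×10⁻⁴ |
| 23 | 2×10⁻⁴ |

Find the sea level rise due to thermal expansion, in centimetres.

Δh ≈ 5.32 cm

Layer 1 at 23 °C → α = 2×10⁻⁴ K⁻¹
Layer 2 at 2 °C → α = 0.74×10⁻⁴ K⁻¹
0.76 × 280 × 2×10⁻⁴ = 0.04256 m
280–520 m: 0.6 × 240 × 0.74×10⁻⁴ = 0.010656 m
Δh = 0.04256 + 0.010656 = 0.053216 m ≈ 5.32 cm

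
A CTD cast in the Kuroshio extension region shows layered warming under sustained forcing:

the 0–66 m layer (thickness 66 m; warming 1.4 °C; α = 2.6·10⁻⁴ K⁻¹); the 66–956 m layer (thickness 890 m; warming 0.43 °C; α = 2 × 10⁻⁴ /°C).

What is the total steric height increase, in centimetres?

Δh ≈ 10.1 cm

66 × 1.4 × 2.6×10⁻⁴ = 0.024024 m
Layer 2: 890 × 2×10⁻⁴ × 0.43 = 0.07654 m
Δh = 0.024024 + 0.07654 = 0.100564 m ≈ 10.1 cm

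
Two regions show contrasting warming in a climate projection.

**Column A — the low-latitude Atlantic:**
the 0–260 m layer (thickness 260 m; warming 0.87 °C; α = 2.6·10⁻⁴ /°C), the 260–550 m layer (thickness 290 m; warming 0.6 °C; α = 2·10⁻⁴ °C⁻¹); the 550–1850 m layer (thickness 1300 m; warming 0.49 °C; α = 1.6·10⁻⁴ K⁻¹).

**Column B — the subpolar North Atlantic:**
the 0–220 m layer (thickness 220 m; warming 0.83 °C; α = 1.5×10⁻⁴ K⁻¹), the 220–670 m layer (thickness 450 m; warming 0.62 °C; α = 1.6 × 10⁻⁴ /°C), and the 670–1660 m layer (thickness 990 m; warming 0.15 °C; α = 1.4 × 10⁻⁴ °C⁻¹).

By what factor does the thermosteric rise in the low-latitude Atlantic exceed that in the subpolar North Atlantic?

2.11

A 0–260 m: 0.87 × 2.6×10⁻⁴ × 260 = 0.058812 m
A 2×10⁻⁴ × 0.6 × 290 = 0.03480 m
A 1.6×10⁻⁴ × 0.49 × 1300 = 0.10192 m
A total: 0.195532 m
B Layer 1: 1.5×10⁻⁴ × 220 × 0.83 = 0.02739 m
B 220–670 m: 450 × 1.6×10⁻⁴ × 0.62 = 0.04464 m
B 0.15 × 1.4×10⁻⁴ × 990 = 0.02079 m
B total: 0.09282 m
Ratio: 0.195532 / 0.09282 ≈ 2.107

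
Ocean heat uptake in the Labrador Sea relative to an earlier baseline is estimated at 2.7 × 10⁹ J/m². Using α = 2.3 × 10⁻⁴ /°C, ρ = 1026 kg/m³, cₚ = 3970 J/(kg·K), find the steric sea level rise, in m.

Δh = αQ/(ρcₚ) = 2.3×10⁻⁴ × 2.7×10⁹ / (1026 × 3970) ≈ 0.15246 m

0.15 m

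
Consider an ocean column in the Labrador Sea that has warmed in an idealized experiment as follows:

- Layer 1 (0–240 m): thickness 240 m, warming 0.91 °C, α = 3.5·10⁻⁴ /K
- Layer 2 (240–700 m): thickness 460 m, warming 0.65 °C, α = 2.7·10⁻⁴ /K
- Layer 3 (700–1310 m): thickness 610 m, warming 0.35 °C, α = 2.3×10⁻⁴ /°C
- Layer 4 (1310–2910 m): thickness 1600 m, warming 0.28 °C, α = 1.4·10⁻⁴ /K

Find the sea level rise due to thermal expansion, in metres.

Δh = 0.269 m

0–240 m: 0.91 × 240 × 3.5×10⁻⁴ = 0.07644 m
0.65 × 460 × 2.7×10⁻⁴ = 0.08073 m
610 × 0.35 × 2.3×10⁻⁴ = 0.049105 m
1.4×10⁻⁴ × 1600 × 0.28 = 0.06272 m
Δh = 0.07644 + 0.08073 + 0.049105 + 0.06272 = 0.268995 m ≈ 0.269 m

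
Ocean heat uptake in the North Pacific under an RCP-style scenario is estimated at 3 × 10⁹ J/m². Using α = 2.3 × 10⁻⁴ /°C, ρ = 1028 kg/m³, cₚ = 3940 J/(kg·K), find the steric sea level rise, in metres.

Δh = αQ/(ρcₚ) = 2.3×10⁻⁴ × 3×10⁹ / (1028 × 3940) ≈ 0.17036 m

0.17 m of thermosteric rise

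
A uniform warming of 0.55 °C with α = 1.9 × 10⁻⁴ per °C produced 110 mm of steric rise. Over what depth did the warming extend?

about 1050 m

H = Δh/(αΔT) = 0.11 / (1.9×10⁻⁴ × 0.55) ≈ 1053 m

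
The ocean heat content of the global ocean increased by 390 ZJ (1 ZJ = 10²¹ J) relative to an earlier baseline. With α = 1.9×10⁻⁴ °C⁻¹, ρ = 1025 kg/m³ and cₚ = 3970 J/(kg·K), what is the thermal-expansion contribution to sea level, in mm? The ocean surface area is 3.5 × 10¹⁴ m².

Per unit area: Q = 390×10²¹ / (3.5×10¹⁴) ≈ 1.114×10⁹ J/m²
Δh = αQ/(ρcₚ) = 1.9×10⁻⁴ × 1.114×10⁹ / (1025 × 3970) ≈ 0.052014 m

Δh ≈ 52 mm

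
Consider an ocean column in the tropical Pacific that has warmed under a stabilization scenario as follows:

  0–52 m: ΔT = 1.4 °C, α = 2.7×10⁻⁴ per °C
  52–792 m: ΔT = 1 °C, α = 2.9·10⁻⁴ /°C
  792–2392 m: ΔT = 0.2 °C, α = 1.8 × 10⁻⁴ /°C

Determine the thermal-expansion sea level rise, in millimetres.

about 290 mm

1.4 × 2.7×10⁻⁴ × 52 = 0.019656 m
52–792 m: 740 × 1 × 2.9×10⁻⁴ = 0.21460 m
792–2392 m: 1.8×10⁻⁴ × 1600 × 0.2 = 0.05760 m
Δh = 0.019656 + 0.21460 + 0.05760 = 0.291856 m ≈ 290 mm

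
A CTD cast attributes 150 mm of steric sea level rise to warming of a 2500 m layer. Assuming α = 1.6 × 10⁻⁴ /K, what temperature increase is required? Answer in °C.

about 0.375 °C

ΔT = Δh/(αH) = 0.15 / (1.6×10⁻⁴ × 2500) = 0.3750 °C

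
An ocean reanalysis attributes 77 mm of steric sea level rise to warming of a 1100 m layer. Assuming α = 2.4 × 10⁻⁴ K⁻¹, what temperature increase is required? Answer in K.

about 0.292 K

ΔT = Δh/(αH) = 0.077 / (2.4×10⁻⁴ × 1100) ≈ 0.2917 K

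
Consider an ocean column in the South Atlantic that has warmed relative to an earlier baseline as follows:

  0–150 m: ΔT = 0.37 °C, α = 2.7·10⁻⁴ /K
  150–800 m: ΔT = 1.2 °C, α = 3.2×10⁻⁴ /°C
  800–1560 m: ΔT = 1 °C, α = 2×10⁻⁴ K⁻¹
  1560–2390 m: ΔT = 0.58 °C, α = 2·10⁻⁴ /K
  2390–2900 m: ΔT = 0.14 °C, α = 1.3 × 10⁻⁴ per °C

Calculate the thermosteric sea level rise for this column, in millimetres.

Layer 1: 2.7×10⁻⁴ × 150 × 0.37 = 0.014985 m
Layer 2: 3.2×10⁻⁴ × 650 × 1.2 = 0.24960 m
800–1560 m: 1 × 760 × 2×10⁻⁴ = 0.15200 m
1560–2390 m: 0.58 × 830 × 2×10⁻⁴ = 0.09628 m
2390–2900 m: 510 × 0.14 × 1.3×10⁻⁴ = 0.009282 m
Δh = 0.014985 + 0.24960 + 0.15200 + 0.09628 + 0.009282 = 0.522147 m ≈ 520 mm

520 mm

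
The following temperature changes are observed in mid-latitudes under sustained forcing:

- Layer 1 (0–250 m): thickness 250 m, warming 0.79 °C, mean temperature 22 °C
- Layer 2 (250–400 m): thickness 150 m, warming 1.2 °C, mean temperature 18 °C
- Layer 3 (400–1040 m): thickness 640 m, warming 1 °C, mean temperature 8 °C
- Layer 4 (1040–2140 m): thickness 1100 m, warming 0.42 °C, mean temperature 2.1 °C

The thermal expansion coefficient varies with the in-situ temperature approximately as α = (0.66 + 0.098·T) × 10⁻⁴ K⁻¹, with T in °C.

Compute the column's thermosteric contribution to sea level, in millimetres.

Δh = 232 mm

Layer 1: α = (0.66 + 0.098×22)×10⁻⁴ = 2.816×10⁻⁴ K⁻¹
Layer 2: α = (0.66 + 0.098×18)×10⁻⁴ = 2.424×10⁻⁴ K⁻¹
Layer 3: α = (0.66 + 0.098×8)×10⁻⁴ = 1.444×10⁻⁴ K⁻¹
Layer 4: α = (0.66 + 0.098×2.1)×10⁻⁴ = 0.8658×10⁻⁴ K⁻¹
250 × 0.79 × 2.816×10⁻⁴ = 0.055616 m
250–400 m: 150 × 2.424×10⁻⁴ × 1.2 = 0.043632 m
Layer 3: 640 × 1 × 1.444×10⁻⁴ = 0.092416 m
Layer 4: 1100 × 0.8658×10⁻⁴ × 0.42 = 0.03999996 m
Δh = 0.055616 + 0.043632 + 0.092416 + 0.03999996 = 0.23166396 m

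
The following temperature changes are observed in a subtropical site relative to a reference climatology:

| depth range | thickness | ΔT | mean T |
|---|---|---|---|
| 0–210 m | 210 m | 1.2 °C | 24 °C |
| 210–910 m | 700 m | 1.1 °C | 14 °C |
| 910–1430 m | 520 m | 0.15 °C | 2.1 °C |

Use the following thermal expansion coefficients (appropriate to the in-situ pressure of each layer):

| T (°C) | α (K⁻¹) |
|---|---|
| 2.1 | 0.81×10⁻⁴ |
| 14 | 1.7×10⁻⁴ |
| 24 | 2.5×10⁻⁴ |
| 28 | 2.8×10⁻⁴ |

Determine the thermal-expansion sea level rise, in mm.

Δh = 200 mm

Layer 1 at 24 °C → α = 2.5×10⁻⁴ K⁻¹
Layer 2 at 14 °C → α = 1.7×10⁻⁴ K⁻¹
Layer 3 at 2.1 °C → α = 0.81×10⁻⁴ K⁻¹
0–210 m: 210 × 1.2 × 2.5×10⁻⁴ = 0.06300 m
Layer 2: 1.1 × 1.7×10⁻⁴ × 700 = 0.13090 m
910–1430 m: 0.81×10⁻⁴ × 0.15 × 520 = 0.006318 m
Δh = 0.06300 + 0.13090 + 0.006318 = 0.200218 m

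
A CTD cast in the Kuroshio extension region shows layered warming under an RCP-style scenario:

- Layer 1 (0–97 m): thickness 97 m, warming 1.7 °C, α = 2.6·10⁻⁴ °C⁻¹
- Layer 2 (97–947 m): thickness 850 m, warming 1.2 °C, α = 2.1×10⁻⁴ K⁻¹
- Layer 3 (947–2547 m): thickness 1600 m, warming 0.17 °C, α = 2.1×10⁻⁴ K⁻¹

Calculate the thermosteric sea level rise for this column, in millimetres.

1.7 × 97 × 2.6×10⁻⁴ = 0.042874 m
850 × 2.1×10⁻⁴ × 1.2 = 0.21420 m
947–2547 m: 0.17 × 2.1×10⁻⁴ × 1600 = 0.05712 m
Δh = 0.042874 + 0.21420 + 0.05712 = 0.314194 m

Δh ≈ 314 mm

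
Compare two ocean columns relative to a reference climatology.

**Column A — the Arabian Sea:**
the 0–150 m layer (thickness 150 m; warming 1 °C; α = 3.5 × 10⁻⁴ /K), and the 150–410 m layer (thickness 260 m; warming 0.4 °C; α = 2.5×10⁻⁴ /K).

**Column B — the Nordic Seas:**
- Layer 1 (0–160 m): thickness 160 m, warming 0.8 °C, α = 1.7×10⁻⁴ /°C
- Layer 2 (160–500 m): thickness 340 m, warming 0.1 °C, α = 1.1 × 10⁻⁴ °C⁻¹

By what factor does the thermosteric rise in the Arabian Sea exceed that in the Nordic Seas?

3.08

A 0–150 m: 150 × 1 × 3.5×10⁻⁴ = 0.05250 m
A 150–410 m: 0.4 × 260 × 2.5×10⁻⁴ = 0.02600 m
A total: 0.07850 m
B 160 × 1.7×10⁻⁴ × 0.8 = 0.02176 m
B 340 × 0.1 × 1.1×10⁻⁴ = 0.00374 m
B total: 0.02550 m
Ratio: 0.07850 / 0.02550 ≈ 3.078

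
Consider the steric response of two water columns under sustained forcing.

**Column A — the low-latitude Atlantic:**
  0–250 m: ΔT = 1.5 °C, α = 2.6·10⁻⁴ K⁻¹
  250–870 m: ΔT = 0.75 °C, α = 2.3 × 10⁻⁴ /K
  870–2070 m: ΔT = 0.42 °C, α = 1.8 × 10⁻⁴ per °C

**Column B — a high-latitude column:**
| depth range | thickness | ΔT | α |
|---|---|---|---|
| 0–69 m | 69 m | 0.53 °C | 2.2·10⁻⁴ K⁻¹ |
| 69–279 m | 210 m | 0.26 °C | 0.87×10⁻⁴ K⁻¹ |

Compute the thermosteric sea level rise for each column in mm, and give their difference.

A 250 × 1.5 × 2.6×10⁻⁴ = 0.09750 m
A Layer 2: 0.75 × 2.3×10⁻⁴ × 620 = 0.10695 m
A 1200 × 1.8×10⁻⁴ × 0.42 = 0.09072 m
A total: 0.29517 m
B 69 × 0.53 × 2.2×10⁻⁴ = 0.0080454 m
B 0.87×10⁻⁴ × 210 × 0.26 = 0.0047502 m
B total: 0.0127956 m
Difference: 0.29517 − 0.0127956 = 0.2823744 m

Δh_A ≈ 295 mm, Δh_B ≈ 12.8 mm; difference ≈ 282 mm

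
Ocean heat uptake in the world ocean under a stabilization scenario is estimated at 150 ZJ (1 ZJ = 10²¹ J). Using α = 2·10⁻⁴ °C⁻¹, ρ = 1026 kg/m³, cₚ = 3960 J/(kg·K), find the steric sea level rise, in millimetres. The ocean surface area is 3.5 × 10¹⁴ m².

21.1 mm of thermosteric rise

Per unit area: Q = 150×10²¹ / (3.5×10¹⁴) ≈ 4.286×10⁸ J/m²
Δh = αQ/(ρcₚ) = 2×10⁻⁴ × 4.286×10⁸ / (1026 × 3960) ≈ 0.021098 m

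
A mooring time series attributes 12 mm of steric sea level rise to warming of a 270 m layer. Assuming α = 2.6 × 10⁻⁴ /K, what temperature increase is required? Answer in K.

ΔT = Δh/(αH) = 0.012 / (2.6×10⁻⁴ × 270) ≈ 0.1709 K

0.171 K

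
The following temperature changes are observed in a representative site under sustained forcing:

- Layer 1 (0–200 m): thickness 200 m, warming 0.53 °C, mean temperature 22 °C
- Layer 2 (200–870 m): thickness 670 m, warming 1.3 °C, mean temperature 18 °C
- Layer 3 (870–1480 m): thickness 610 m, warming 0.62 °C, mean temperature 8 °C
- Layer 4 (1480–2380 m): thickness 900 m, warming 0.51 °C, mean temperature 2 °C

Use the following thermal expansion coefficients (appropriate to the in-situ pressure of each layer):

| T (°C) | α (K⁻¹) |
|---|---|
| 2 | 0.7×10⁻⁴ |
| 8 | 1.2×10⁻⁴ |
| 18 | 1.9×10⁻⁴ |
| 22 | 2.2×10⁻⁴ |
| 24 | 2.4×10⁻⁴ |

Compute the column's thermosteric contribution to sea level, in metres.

Δh ≈ 0.27 m

Layer 1 at 22 °C → α = 2.2×10⁻⁴ K⁻¹
Layer 2 at 18 °C → α = 1.9×10⁻⁴ K⁻¹
Layer 3 at 8 °C → α = 1.2×10⁻⁴ K⁻¹
Layer 4 at 2 °C → α = 0.7×10⁻⁴ K⁻¹
0.53 × 2.2×10⁻⁴ × 200 = 0.02332 m
Layer 2: 1.9×10⁻⁴ × 1.3 × 670 = 0.16549 m
870–1480 m: 1.2×10⁻⁴ × 610 × 0.62 = 0.045384 m
Layer 4: 0.7×10⁻⁴ × 0.51 × 900 = 0.03213 m
Δh = 0.02332 + 0.16549 + 0.045384 + 0.03213 = 0.266324 m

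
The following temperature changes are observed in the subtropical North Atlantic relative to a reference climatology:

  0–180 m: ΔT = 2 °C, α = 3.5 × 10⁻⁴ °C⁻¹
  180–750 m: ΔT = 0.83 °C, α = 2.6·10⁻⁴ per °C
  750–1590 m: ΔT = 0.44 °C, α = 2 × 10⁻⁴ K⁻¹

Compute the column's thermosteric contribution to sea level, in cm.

3.5×10⁻⁴ × 180 × 2 = 0.12600 m
0.83 × 2.6×10⁻⁴ × 570 = 0.123006 m
0.44 × 2×10⁻⁴ × 840 = 0.07392 m
Δh = 0.12600 + 0.123006 + 0.07392 = 0.322926 m

32 cm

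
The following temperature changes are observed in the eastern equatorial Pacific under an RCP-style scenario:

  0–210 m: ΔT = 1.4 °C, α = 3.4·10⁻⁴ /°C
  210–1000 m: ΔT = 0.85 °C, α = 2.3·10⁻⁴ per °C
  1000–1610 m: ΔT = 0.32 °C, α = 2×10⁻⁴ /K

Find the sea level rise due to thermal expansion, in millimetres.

Δh ≈ 293 mm

1.4 × 3.4×10⁻⁴ × 210 = 0.09996 m
2.3×10⁻⁴ × 0.85 × 790 = 0.154445 m
1000–1610 m: 0.32 × 610 × 2×10⁻⁴ = 0.03904 m
Δh = 0.09996 + 0.154445 + 0.03904 = 0.293445 m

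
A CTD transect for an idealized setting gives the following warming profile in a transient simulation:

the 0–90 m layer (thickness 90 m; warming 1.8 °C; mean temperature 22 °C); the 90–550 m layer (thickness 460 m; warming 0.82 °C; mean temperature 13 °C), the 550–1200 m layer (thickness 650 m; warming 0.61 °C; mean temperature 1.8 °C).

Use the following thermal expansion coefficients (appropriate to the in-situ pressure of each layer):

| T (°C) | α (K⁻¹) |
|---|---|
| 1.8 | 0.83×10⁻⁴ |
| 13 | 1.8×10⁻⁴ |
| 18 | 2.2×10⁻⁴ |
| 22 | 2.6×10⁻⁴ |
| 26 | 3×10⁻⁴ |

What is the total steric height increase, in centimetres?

14 cm of thermosteric rise

Layer 1 at 22 °C → α = 2.6×10⁻⁴ K⁻¹
Layer 2 at 13 °C → α = 1.8×10⁻⁴ K⁻¹
Layer 3 at 1.8 °C → α = 0.83×10⁻⁴ K⁻¹
0–90 m: 1.8 × 2.6×10⁻⁴ × 90 = 0.04212 m
0.82 × 460 × 1.8×10⁻⁴ = 0.067896 m
Layer 3: 0.61 × 0.83×10⁻⁴ × 650 = 0.0329095 m
Δh = 0.04212 + 0.067896 + 0.0329095 = 0.1429255 m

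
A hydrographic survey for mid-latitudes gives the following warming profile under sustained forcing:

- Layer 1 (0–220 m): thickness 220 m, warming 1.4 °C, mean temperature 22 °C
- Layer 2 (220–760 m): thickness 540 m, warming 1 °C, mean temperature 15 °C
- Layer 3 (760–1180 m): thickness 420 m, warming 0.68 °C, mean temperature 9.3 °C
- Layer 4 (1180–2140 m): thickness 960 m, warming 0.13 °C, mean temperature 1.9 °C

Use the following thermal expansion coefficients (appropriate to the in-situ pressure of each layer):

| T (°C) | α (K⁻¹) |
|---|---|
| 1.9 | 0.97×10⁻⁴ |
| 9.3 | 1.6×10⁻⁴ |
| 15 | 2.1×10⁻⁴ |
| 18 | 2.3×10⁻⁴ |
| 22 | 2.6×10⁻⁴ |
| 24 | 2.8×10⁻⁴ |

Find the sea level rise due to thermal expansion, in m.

Δh = 0.251 m

Layer 1 at 22 °C → α = 2.6×10⁻⁴ K⁻¹
Layer 2 at 15 °C → α = 2.1×10⁻⁴ K⁻¹
Layer 3 at 9.3 °C → α = 1.6×10⁻⁴ K⁻¹
Layer 4 at 1.9 °C → α = 0.97×10⁻⁴ K⁻¹
Layer 1: 220 × 2.6×10⁻⁴ × 1.4 = 0.08008 m
540 × 2.1×10⁻⁴ × 1 = 0.11340 m
420 × 0.68 × 1.6×10⁻⁴ = 0.045696 m
1180–2140 m: 0.13 × 960 × 0.97×10⁻⁴ = 0.0121056 m
Δh = 0.08008 + 0.11340 + 0.045696 + 0.0121056 = 0.2512816 m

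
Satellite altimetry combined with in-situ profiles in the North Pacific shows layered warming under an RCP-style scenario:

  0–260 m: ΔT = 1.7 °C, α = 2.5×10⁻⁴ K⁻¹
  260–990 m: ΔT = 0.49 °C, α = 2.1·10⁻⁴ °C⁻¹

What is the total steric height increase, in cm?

about 18.6 cm

Layer 1: 2.5×10⁻⁴ × 260 × 1.7 = 0.11050 m
2.1×10⁻⁴ × 0.49 × 730 = 0.075117 m
Δh = 0.11050 + 0.075117 = 0.185617 m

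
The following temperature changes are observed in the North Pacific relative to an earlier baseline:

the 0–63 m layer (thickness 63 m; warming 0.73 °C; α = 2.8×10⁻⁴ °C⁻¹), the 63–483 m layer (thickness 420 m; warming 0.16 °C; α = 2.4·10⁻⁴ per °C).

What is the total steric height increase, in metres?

0–63 m: 63 × 2.8×10⁻⁴ × 0.73 = 0.0128772 m
Layer 2: 420 × 0.16 × 2.4×10⁻⁴ = 0.016128 m
Δh = 0.0128772 + 0.016128 = 0.0290052 m ≈ 0.0290 m

about 0.0290 m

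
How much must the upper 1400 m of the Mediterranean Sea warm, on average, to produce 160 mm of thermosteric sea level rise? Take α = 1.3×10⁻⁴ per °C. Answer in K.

ΔT ≈ 0.88 K

ΔT = Δh/(αH) = 0.16 / (1.3×10⁻⁴ × 1400) ≈ 0.8791 K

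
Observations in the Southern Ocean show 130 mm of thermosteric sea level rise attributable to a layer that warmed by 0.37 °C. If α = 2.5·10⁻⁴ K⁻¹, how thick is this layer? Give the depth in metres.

H = Δh/(αΔT) = 0.13 / (2.5×10⁻⁴ × 0.37) ≈ 1405 m

1410 m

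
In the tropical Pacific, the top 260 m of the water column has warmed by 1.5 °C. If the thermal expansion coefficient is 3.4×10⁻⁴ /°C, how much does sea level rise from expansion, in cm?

about 13 cm

Δh = αΔT·H = 3.4×10⁻⁴ × 1.5 × 260 = 0.13260 m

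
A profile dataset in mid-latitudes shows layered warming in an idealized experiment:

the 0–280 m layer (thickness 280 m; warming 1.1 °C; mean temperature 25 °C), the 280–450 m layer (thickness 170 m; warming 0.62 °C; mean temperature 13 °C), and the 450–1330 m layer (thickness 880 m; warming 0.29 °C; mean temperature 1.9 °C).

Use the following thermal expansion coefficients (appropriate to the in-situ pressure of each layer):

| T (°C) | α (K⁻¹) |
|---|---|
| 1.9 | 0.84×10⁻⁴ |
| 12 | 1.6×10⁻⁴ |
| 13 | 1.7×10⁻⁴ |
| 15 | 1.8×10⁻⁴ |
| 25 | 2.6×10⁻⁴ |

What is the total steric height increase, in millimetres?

Layer 1 at 25 °C → α = 2.6×10⁻⁴ K⁻¹
Layer 2 at 13 °C → α = 1.7×10⁻⁴ K⁻¹
Layer 3 at 1.9 °C → α = 0.84×10⁻⁴ K⁻¹
Layer 1: 280 × 1.1 × 2.6×10⁻⁴ = 0.08008 m
280–450 m: 1.7×10⁻⁴ × 170 × 0.62 = 0.017918 m
0.29 × 880 × 0.84×10⁻⁴ = 0.0214368 m
Δh = 0.08008 + 0.017918 + 0.0214368 = 0.1194348 m

119 mm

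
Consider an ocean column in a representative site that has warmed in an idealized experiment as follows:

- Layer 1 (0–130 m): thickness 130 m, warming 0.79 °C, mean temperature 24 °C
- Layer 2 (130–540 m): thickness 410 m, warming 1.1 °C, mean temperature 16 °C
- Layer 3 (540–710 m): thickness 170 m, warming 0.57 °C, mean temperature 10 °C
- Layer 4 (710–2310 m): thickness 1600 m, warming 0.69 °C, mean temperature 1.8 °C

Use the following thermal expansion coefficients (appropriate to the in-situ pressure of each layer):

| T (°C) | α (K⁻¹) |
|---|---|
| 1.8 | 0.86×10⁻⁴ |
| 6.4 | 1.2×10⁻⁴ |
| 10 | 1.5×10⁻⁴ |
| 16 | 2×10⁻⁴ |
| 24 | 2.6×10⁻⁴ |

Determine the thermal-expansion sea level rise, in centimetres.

Layer 1 at 24 °C → α = 2.6×10⁻⁴ K⁻¹
Layer 2 at 16 °C → α = 2×10⁻⁴ K⁻¹
Layer 3 at 10 °C → α = 1.5×10⁻⁴ K⁻¹
Layer 4 at 1.8 °C → α = 0.86×10⁻⁴ K⁻¹
0–130 m: 130 × 2.6×10⁻⁴ × 0.79 = 0.026702 m
Layer 2: 2×10⁻⁴ × 410 × 1.1 = 0.09020 m
540–710 m: 0.57 × 1.5×10⁻⁴ × 170 = 0.014535 m
0.69 × 1600 × 0.86×10⁻⁴ = 0.094944 m
Δh = 0.026702 + 0.09020 + 0.014535 + 0.094944 = 0.226381 m ≈ 22.6 cm

Δh = 22.6 cm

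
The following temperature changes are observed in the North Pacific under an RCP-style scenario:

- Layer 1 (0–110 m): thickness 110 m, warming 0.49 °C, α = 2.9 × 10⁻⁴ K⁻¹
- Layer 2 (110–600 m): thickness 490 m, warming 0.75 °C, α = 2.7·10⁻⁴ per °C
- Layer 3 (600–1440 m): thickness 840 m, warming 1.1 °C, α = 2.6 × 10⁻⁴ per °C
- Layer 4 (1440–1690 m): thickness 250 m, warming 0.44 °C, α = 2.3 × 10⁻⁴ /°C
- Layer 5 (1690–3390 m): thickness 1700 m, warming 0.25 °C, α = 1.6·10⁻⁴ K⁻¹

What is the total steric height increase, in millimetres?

Layer 1: 2.9×10⁻⁴ × 110 × 0.49 = 0.015631 m
Layer 2: 0.75 × 2.7×10⁻⁴ × 490 = 0.099225 m
600–1440 m: 840 × 2.6×10⁻⁴ × 1.1 = 0.24024 m
Layer 4: 250 × 2.3×10⁻⁴ × 0.44 = 0.02530 m
0.25 × 1.6×10⁻⁴ × 1700 = 0.06800 m
Δh = 0.015631 + 0.099225 + 0.24024 + 0.02530 + 0.06800 = 0.448396 m ≈ 448 mm

Δh = 448 mm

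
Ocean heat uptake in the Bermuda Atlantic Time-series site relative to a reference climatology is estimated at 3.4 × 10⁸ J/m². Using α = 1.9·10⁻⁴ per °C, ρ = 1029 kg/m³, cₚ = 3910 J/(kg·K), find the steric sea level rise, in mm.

16.1 mm

Δh = αQ/(ρcₚ) = 1.9×10⁻⁴ × 3.4×10⁸ / (1029 × 3910) ≈ 0.016056 m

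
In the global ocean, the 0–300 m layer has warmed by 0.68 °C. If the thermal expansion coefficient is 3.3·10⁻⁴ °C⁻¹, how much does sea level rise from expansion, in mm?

Δh = αΔT·H = 3.3×10⁻⁴ × 0.68 × 300 = 0.06732 m

Δh = 67 mm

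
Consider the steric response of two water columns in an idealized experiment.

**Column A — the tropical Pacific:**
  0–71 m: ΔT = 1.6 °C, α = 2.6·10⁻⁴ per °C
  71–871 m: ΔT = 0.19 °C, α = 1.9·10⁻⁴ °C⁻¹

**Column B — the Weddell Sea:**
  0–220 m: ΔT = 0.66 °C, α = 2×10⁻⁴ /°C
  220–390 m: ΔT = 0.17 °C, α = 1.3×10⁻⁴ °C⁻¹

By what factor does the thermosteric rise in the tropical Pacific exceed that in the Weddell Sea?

A Layer 1: 1.6 × 2.6×10⁻⁴ × 71 = 0.029536 m
A 71–871 m: 800 × 0.19 × 1.9×10⁻⁴ = 0.02888 m
A total: 0.058416 m
B Layer 1: 220 × 2×10⁻⁴ × 0.66 = 0.02904 m
B 0.17 × 170 × 1.3×10⁻⁴ = 0.003757 m
B total: 0.032797 m
Ratio: 0.058416 / 0.032797 ≈ 1.781

≈ 1.8×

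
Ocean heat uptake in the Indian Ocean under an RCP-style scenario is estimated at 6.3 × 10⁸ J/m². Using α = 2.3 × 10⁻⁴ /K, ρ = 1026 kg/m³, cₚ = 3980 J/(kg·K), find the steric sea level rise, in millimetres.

Δh ≈ 35.5 mm

Δh = αQ/(ρcₚ) = 2.3×10⁻⁴ × 6.3×10⁸ / (1026 × 3980) ≈ 0.035484 m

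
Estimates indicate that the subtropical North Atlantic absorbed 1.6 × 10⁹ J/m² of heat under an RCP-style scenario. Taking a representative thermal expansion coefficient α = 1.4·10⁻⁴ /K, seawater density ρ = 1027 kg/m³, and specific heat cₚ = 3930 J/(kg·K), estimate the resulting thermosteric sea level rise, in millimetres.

55 mm of thermosteric rise

Δh = αQ/(ρcₚ) = 1.4×10⁻⁴ × 1.6×10⁹ / (1027 × 3930) ≈ 0.055499 m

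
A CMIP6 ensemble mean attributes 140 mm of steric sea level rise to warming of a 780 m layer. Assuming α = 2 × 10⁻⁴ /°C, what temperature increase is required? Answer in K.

0.897 K

ΔT = Δh/(αH) = 0.14 / (2×10⁻⁴ × 780) ≈ 0.8974 K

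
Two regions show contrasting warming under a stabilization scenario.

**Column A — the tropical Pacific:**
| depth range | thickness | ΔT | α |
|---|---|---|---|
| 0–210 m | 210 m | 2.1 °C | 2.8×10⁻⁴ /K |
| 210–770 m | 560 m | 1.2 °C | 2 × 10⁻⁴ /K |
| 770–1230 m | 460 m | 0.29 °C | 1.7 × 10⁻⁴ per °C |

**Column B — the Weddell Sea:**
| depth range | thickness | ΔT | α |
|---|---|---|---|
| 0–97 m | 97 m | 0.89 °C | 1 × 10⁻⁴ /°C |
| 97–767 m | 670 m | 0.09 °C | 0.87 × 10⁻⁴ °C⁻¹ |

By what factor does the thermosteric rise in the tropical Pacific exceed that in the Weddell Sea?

a factor of 20.2

A 2.8×10⁻⁴ × 210 × 2.1 = 0.12348 m
A 560 × 1.2 × 2×10⁻⁴ = 0.13440 m
A 1.7×10⁻⁴ × 0.29 × 460 = 0.022678 m
A total: 0.280558 m
B Layer 1: 97 × 0.89 × 1×10⁻⁴ = 0.008633 m
B 670 × 0.87×10⁻⁴ × 0.09 = 0.0052461 m
B total: 0.0138791 m
Ratio: 0.280558 / 0.0138791 ≈ 20.21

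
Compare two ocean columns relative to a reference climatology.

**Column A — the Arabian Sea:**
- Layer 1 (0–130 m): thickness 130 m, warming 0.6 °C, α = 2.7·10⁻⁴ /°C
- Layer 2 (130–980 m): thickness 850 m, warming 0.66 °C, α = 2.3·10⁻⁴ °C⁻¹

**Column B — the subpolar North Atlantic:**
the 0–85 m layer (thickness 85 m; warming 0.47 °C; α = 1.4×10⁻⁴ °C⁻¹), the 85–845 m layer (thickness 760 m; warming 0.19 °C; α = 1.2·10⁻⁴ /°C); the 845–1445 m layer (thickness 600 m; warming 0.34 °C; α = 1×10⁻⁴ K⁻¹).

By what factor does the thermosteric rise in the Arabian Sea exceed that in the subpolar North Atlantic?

A 0–130 m: 0.6 × 2.7×10⁻⁴ × 130 = 0.02106 m
A 850 × 2.3×10⁻⁴ × 0.66 = 0.12903 m
A total: 0.15009 m
B Layer 1: 1.4×10⁻⁴ × 0.47 × 85 = 0.005593 m
B Layer 2: 1.2×10⁻⁴ × 760 × 0.19 = 0.017328 m
B Layer 3: 600 × 0.34 × 1×10⁻⁴ = 0.02040 m
B total: 0.043321 m
Ratio: 0.15009 / 0.043321 ≈ 3.465

a factor of 3.5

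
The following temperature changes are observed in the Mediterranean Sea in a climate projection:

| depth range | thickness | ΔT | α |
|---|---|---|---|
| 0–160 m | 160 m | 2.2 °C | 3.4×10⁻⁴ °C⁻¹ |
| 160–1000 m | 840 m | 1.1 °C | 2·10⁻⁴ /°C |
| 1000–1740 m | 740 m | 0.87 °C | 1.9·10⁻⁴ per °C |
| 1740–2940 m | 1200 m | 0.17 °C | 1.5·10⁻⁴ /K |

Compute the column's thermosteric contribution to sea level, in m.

Layer 1: 3.4×10⁻⁴ × 2.2 × 160 = 0.11968 m
1.1 × 2×10⁻⁴ × 840 = 0.18480 m
0.87 × 740 × 1.9×10⁻⁴ = 0.122322 m
0.17 × 1.5×10⁻⁴ × 1200 = 0.03060 m
Δh = 0.11968 + 0.18480 + 0.122322 + 0.03060 = 0.457402 m ≈ 0.46 m

Δh = 0.46 m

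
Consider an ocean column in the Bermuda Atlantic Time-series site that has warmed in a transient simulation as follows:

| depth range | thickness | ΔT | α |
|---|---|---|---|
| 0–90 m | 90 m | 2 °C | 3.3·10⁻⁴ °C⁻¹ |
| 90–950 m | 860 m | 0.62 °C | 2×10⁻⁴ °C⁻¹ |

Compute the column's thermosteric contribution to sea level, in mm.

Δh ≈ 166 mm

0–90 m: 3.3×10⁻⁴ × 2 × 90 = 0.05940 m
860 × 2×10⁻⁴ × 0.62 = 0.10664 m
Δh = 0.05940 + 0.10664 = 0.16604 m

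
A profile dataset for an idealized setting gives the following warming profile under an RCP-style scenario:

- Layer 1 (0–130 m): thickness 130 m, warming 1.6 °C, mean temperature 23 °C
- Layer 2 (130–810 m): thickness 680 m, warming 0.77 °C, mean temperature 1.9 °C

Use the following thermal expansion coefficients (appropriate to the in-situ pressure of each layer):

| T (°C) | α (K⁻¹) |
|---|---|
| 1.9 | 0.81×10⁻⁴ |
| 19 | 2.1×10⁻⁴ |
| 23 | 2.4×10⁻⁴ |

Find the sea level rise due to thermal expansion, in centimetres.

Layer 1 at 23 °C → α = 2.4×10⁻⁴ K⁻¹
Layer 2 at 1.9 °C → α = 0.81×10⁻⁴ K⁻¹
0–130 m: 1.6 × 2.4×10⁻⁴ × 130 = 0.04992 m
680 × 0.77 × 0.81×10⁻⁴ = 0.0424116 m
Δh = 0.04992 + 0.0424116 = 0.0923316 m

Δh = 9.23 cm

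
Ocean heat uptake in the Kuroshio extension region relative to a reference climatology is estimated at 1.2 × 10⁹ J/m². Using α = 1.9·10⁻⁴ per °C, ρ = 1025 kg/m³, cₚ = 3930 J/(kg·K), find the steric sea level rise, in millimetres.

Δh = αQ/(ρcₚ) = 1.9×10⁻⁴ × 1.2×10⁹ / (1025 × 3930) ≈ 0.05660 m

Δh ≈ 56.6 mm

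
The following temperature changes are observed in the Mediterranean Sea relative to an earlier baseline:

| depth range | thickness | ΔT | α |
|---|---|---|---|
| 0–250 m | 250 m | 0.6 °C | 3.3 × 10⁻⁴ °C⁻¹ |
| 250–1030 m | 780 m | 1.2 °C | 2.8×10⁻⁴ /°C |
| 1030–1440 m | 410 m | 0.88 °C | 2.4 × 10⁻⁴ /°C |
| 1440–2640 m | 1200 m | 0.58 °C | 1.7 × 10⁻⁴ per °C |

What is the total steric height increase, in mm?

Layer 1: 3.3×10⁻⁴ × 0.6 × 250 = 0.04950 m
250–1030 m: 1.2 × 780 × 2.8×10⁻⁴ = 0.26208 m
1030–1440 m: 410 × 0.88 × 2.4×10⁻⁴ = 0.086592 m
1440–2640 m: 0.58 × 1200 × 1.7×10⁻⁴ = 0.11832 m
Δh = 0.04950 + 0.26208 + 0.086592 + 0.11832 = 0.516492 m

520 mm of thermosteric rise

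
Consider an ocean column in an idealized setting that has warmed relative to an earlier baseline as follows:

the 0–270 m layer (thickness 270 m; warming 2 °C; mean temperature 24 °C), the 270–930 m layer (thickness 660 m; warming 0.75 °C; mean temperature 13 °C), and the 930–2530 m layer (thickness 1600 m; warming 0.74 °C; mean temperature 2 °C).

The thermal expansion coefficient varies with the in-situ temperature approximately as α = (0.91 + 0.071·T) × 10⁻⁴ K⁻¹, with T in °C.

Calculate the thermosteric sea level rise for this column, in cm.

Layer 1: α = (0.91 + 0.071×24)×10⁻⁴ = 2.614×10⁻⁴ K⁻¹
Layer 2: α = (0.91 + 0.071×13)×10⁻⁴ = 1.833×10⁻⁴ K⁻¹
Layer 3: α = (0.91 + 0.071×2)×10⁻⁴ = 1.052×10⁻⁴ K⁻¹
Layer 1: 270 × 2 × 2.614×10⁻⁴ = 0.141156 m
270–930 m: 660 × 0.75 × 1.833×10⁻⁴ = 0.0907335 m
Layer 3: 1.052×10⁻⁴ × 0.74 × 1600 = 0.1245568 m
Δh = 0.141156 + 0.0907335 + 0.1245568 = 0.3564463 m

about 35.6 cm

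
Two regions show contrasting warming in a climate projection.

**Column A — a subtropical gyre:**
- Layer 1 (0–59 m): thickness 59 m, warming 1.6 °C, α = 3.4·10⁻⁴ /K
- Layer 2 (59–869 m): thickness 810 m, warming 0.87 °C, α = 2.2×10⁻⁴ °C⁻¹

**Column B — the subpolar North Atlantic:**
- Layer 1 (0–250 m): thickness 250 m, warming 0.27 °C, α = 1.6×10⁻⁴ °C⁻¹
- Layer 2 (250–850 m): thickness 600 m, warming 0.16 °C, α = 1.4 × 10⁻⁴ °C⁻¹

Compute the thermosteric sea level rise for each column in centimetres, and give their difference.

Δh_A ≈ 18.7 cm, Δh_B ≈ 2.42 cm; difference ≈ 16.3 cm

A Layer 1: 3.4×10⁻⁴ × 1.6 × 59 = 0.032096 m
A 59–869 m: 810 × 2.2×10⁻⁴ × 0.87 = 0.155034 m
A total: 0.18713 m
B 0–250 m: 0.27 × 250 × 1.6×10⁻⁴ = 0.01080 m
B Layer 2: 600 × 0.16 × 1.4×10⁻⁴ = 0.01344 m
B total: 0.02424 m
Difference: 0.18713 − 0.02424 = 0.16289 m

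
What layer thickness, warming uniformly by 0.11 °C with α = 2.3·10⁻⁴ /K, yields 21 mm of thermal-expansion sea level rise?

H = Δh/(αΔT) = 0.021 / (2.3×10⁻⁴ × 0.11) ≈ 830.0 m

about 830 m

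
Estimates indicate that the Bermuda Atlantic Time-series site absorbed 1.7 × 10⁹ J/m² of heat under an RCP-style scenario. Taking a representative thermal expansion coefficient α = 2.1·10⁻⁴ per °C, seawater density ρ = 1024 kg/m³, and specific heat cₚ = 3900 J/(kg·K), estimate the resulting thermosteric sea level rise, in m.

Δh = αQ/(ρcₚ) = 2.1×10⁻⁴ × 1.7×10⁹ / (1024 × 3900) ≈ 0.089393 m

Δh = 0.0894 m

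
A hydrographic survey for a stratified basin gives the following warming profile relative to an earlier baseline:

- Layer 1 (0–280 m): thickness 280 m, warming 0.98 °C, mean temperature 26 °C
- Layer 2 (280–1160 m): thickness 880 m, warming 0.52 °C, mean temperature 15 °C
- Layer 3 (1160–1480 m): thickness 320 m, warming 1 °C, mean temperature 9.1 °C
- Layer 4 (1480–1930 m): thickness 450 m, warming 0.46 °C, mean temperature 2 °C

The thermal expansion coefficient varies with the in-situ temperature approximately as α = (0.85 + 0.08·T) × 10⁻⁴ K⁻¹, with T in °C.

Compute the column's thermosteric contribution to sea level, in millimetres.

Layer 1: α = (0.85 + 0.08×26)×10⁻⁴ = 2.93×10⁻⁴ K⁻¹
Layer 2: α = (0.85 + 0.08×15)×10⁻⁴ = 2.05×10⁻⁴ K⁻¹
Layer 3: α = (0.85 + 0.08×9.1)×10⁻⁴ = 1.578×10⁻⁴ K⁻¹
Layer 4: α = (0.85 + 0.08×2)×10⁻⁴ = 1.01×10⁻⁴ K⁻¹
0.98 × 2.93×10⁻⁴ × 280 = 0.0803992 m
880 × 2.05×10⁻⁴ × 0.52 = 0.093808 m
320 × 1 × 1.578×10⁻⁴ = 0.050496 m
1480–1930 m: 450 × 1.01×10⁻⁴ × 0.46 = 0.020907 m
Δh = 0.0803992 + 0.093808 + 0.050496 + 0.020907 = 0.2456102 m

250 mm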